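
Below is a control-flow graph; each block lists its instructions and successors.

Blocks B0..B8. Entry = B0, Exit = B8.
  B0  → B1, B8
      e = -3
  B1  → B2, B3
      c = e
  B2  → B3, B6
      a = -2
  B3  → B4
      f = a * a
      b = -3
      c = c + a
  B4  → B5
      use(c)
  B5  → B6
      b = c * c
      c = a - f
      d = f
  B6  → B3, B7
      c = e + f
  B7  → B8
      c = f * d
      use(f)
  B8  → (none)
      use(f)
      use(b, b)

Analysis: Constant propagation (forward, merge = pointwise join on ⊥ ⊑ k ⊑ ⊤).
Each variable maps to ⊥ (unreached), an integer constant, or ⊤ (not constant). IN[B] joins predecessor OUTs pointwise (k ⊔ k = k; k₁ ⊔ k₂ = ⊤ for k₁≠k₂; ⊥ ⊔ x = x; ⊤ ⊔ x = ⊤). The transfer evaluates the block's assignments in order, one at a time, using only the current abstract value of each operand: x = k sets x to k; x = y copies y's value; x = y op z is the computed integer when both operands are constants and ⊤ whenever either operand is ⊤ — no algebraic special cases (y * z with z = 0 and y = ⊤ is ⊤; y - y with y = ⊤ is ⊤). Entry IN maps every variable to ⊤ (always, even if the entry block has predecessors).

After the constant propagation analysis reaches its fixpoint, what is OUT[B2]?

Converged values:
  B0: | IN=(all ⊤) | OUT={e:-3; rest ⊤}
  B1: | IN={e:-3; rest ⊤} | OUT={c:-3, e:-3; rest ⊤}
  B2: | IN={c:-3, e:-3; rest ⊤} | OUT={a:-2, c:-3, e:-3; rest ⊤}
  B3: | IN={e:-3; rest ⊤} | OUT={b:-3, e:-3; rest ⊤}
  B4: | IN={b:-3, e:-3; rest ⊤} | OUT={b:-3, e:-3; rest ⊤}
  B5: | IN={b:-3, e:-3; rest ⊤} | OUT={e:-3; rest ⊤}
  B6: | IN={e:-3; rest ⊤} | OUT={e:-3; rest ⊤}
  B7: | IN={e:-3; rest ⊤} | OUT={e:-3; rest ⊤}
  B8: | IN={e:-3; rest ⊤} | OUT={e:-3; rest ⊤}

Merge at B2: IN[B2] = OUT[B1] = {a: ⊤, b: ⊤, c: -3, d: ⊤, e: -3, f: ⊤}
Applying B2's transfer function to that IN value gives OUT[B2] (row B2 above).

Answer: {a: -2, b: ⊤, c: -3, d: ⊤, e: -3, f: ⊤}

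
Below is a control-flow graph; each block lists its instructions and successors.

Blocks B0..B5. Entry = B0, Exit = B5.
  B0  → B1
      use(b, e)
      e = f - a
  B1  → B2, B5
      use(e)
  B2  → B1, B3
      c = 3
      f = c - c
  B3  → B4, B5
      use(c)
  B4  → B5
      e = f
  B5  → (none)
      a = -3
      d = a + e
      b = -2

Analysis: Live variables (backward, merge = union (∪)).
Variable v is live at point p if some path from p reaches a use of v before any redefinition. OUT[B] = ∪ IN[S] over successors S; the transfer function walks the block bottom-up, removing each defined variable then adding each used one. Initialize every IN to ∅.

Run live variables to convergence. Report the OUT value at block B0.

Converged values:
  B0:  IN={a, b, e, f}  OUT={e}
  B1:  IN={e}  OUT={e}
  B2:  IN={e}  OUT={c, e, f}
  B3:  IN={c, e, f}  OUT={e, f}
  B4:  IN={f}  OUT={e}
  B5:  IN={e}  OUT={}

Merge at B0: OUT[B0] = IN[B1] = {e}

Answer: {e}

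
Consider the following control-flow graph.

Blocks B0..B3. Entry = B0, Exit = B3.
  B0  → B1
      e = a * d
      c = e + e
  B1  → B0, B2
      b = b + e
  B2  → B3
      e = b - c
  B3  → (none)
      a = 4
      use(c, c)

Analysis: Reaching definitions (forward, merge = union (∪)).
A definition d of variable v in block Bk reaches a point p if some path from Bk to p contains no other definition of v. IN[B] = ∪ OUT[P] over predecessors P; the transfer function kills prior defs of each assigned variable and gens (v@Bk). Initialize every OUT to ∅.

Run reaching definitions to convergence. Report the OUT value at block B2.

Answer: {b@B1, c@B0, e@B2}

Derivation:
Converged values:
  B0:   IN={b@B1, c@B0, e@B0}   OUT={b@B1, c@B0, e@B0}
  B1:   IN={b@B1, c@B0, e@B0}   OUT={b@B1, c@B0, e@B0}
  B2:   IN={b@B1, c@B0, e@B0}   OUT={b@B1, c@B0, e@B2}
  B3:   IN={b@B1, c@B0, e@B2}   OUT={a@B3, b@B1, c@B0, e@B2}

Merge at B2: IN[B2] = OUT[B1] = {b@B1, c@B0, e@B0}
Applying B2's transfer function to that IN value gives OUT[B2] (row B2 above).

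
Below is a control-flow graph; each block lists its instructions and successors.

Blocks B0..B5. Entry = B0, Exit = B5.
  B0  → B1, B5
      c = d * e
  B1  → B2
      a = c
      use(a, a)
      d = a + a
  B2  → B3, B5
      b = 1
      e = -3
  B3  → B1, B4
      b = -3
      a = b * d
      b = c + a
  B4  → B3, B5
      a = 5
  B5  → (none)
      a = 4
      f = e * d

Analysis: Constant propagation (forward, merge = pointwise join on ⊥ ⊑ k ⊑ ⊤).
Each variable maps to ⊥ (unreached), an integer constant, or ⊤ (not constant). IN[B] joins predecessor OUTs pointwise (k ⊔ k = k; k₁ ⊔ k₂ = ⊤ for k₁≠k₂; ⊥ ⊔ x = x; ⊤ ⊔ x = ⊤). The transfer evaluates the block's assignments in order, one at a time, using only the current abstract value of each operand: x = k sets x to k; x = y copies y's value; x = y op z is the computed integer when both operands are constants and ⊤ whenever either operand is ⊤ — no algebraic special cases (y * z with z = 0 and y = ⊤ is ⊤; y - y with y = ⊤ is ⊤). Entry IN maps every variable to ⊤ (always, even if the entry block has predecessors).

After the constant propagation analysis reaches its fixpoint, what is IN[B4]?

Answer: {a: ⊤, b: ⊤, c: ⊤, d: ⊤, e: -3, f: ⊤}

Derivation:
Per-block solution:
  B0:  IN=(all ⊤)  OUT=(all ⊤)
  B1:  IN=(all ⊤)  OUT=(all ⊤)
  B2:  IN=(all ⊤)  OUT={b:1, e:-3; rest ⊤}
  B3:  IN={e:-3; rest ⊤}  OUT={e:-3; rest ⊤}
  B4:  IN={e:-3; rest ⊤}  OUT={a:5, e:-3; rest ⊤}
  B5:  IN=(all ⊤)  OUT={a:4; rest ⊤}

Merge at B4: IN[B4] = OUT[B3] = {a: ⊤, b: ⊤, c: ⊤, d: ⊤, e: -3, f: ⊤}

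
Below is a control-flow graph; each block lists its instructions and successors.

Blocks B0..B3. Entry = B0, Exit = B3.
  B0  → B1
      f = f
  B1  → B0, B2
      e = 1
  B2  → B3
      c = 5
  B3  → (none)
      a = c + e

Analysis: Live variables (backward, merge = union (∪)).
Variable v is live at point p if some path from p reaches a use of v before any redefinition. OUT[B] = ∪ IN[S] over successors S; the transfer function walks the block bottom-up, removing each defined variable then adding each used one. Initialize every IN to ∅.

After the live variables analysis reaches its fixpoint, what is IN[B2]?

Per-block solution:
  B0:   IN={f}   OUT={f}
  B1:   IN={f}   OUT={e, f}
  B2:   IN={e}   OUT={c, e}
  B3:   IN={c, e}   OUT={}

Merge at B2: OUT[B2] = IN[B3] = {c, e}
Applying B2's transfer function to that OUT value gives IN[B2] (row B2 above).

Answer: {e}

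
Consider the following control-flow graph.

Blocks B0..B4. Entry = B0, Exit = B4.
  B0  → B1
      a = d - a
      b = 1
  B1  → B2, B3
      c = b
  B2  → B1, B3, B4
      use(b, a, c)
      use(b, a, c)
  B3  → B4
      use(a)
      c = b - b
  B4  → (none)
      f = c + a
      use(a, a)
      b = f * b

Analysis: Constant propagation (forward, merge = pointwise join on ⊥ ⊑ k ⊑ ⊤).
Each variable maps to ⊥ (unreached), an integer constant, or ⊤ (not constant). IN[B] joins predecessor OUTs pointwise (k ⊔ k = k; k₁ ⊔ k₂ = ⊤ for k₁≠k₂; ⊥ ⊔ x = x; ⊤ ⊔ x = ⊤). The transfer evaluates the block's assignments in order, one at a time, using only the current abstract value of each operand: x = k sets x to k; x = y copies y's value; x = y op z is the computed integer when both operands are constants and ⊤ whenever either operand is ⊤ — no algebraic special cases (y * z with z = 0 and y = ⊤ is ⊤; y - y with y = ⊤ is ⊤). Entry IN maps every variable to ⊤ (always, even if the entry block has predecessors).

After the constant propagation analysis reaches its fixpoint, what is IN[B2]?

Per-block solution:
  B0:  IN=(all ⊤)  OUT={b:1; rest ⊤}
  B1:  IN={b:1; rest ⊤}  OUT={b:1, c:1; rest ⊤}
  B2:  IN={b:1, c:1; rest ⊤}  OUT={b:1, c:1; rest ⊤}
  B3:  IN={b:1, c:1; rest ⊤}  OUT={b:1, c:0; rest ⊤}
  B4:  IN={b:1; rest ⊤}  OUT=(all ⊤)

Merge at B2: IN[B2] = OUT[B1] = {a: ⊤, b: 1, c: 1, d: ⊤, e: ⊤, f: ⊤}

Answer: {a: ⊤, b: 1, c: 1, d: ⊤, e: ⊤, f: ⊤}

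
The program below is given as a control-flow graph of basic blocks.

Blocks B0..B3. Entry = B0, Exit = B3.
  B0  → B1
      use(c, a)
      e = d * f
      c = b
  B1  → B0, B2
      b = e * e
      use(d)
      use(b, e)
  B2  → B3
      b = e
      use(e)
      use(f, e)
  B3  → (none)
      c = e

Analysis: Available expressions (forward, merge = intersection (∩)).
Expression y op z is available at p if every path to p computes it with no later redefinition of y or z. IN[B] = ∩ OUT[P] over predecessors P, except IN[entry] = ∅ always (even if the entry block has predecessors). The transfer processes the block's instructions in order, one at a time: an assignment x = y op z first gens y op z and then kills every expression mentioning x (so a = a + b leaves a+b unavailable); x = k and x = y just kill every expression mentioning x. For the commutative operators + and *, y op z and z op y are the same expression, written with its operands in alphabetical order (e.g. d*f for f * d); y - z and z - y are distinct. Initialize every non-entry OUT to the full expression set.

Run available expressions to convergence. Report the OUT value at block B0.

Converged values:
  B0:  IN={}  OUT={d*f}
  B1:  IN={d*f}  OUT={d*f, e*e}
  B2:  IN={d*f, e*e}  OUT={d*f, e*e}
  B3:  IN={d*f, e*e}  OUT={d*f, e*e}

Merge at B0 (entry node, so the boundary value {} is joined with the incoming edge(s)): IN[B0] = {} ∩ OUT[B1] = {}
Applying B0's transfer function to that IN value gives OUT[B0] (row B0 above).

Answer: {d*f}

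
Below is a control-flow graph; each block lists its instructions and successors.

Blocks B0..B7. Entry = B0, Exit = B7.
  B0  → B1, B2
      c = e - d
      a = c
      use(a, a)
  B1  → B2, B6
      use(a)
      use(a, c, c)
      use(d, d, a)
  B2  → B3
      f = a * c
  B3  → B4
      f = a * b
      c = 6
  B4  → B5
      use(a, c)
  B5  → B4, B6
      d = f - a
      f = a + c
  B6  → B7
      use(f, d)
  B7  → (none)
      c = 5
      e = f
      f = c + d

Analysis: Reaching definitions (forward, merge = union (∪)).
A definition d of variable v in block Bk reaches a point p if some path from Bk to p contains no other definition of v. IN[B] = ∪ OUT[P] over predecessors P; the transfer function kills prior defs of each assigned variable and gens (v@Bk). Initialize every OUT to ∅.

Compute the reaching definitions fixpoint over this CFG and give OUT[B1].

Answer: {a@B0, c@B0}

Derivation:
Fixpoint table:
  B0:   IN={}   OUT={a@B0, c@B0}
  B1:   IN={a@B0, c@B0}   OUT={a@B0, c@B0}
  B2:   IN={a@B0, c@B0}   OUT={a@B0, c@B0, f@B2}
  B3:   IN={a@B0, c@B0, f@B2}   OUT={a@B0, c@B3, f@B3}
  B4:   IN={a@B0, c@B3, d@B5, f@B3, f@B5}   OUT={a@B0, c@B3, d@B5, f@B3, f@B5}
  B5:   IN={a@B0, c@B3, d@B5, f@B3, f@B5}   OUT={a@B0, c@B3, d@B5, f@B5}
  B6:   IN={a@B0, c@B0, c@B3, d@B5, f@B5}   OUT={a@B0, c@B0, c@B3, d@B5, f@B5}
  B7:   IN={a@B0, c@B0, c@B3, d@B5, f@B5}   OUT={a@B0, c@B7, d@B5, e@B7, f@B7}

Merge at B1: IN[B1] = OUT[B0] = {a@B0, c@B0}
Applying B1's transfer function to that IN value gives OUT[B1] (row B1 above).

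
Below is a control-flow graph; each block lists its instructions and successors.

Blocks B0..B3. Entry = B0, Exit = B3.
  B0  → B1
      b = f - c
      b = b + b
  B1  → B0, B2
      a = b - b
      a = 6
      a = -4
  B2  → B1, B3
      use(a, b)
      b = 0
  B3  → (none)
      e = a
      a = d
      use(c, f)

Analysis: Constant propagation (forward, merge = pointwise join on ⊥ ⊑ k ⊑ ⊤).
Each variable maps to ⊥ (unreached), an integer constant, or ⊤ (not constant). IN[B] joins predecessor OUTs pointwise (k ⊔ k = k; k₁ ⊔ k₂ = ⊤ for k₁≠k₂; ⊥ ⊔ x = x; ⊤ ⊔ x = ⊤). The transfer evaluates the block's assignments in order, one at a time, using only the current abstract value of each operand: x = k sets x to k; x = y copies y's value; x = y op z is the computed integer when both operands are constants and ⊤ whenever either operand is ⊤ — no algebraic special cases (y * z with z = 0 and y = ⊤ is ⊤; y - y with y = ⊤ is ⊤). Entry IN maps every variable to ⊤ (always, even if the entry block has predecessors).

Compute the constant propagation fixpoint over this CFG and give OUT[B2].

Answer: {a: -4, b: 0, c: ⊤, d: ⊤, e: ⊤, f: ⊤}

Trace:
Converged values:
  B0:  IN=(all ⊤)  OUT=(all ⊤)
  B1:  IN=(all ⊤)  OUT={a:-4; rest ⊤}
  B2:  IN={a:-4; rest ⊤}  OUT={a:-4, b:0; rest ⊤}
  B3:  IN={a:-4, b:0; rest ⊤}  OUT={b:0, e:-4; rest ⊤}

Merge at B2: IN[B2] = OUT[B1] = {a: -4, b: ⊤, c: ⊤, d: ⊤, e: ⊤, f: ⊤}
Applying B2's transfer function to that IN value gives OUT[B2] (row B2 above).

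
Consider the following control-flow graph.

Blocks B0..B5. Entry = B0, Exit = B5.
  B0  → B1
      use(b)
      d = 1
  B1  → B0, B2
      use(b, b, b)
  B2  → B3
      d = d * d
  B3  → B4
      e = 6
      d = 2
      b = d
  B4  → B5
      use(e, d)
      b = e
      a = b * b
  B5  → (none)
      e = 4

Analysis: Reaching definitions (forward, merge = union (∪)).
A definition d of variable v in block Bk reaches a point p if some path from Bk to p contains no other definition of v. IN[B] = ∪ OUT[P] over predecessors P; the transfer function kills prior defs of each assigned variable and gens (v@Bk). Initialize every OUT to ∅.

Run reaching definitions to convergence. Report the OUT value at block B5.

Fixpoint table:
  B0:   IN={d@B0}   OUT={d@B0}
  B1:   IN={d@B0}   OUT={d@B0}
  B2:   IN={d@B0}   OUT={d@B2}
  B3:   IN={d@B2}   OUT={b@B3, d@B3, e@B3}
  B4:   IN={b@B3, d@B3, e@B3}   OUT={a@B4, b@B4, d@B3, e@B3}
  B5:   IN={a@B4, b@B4, d@B3, e@B3}   OUT={a@B4, b@B4, d@B3, e@B5}

Merge at B5: IN[B5] = OUT[B4] = {a@B4, b@B4, d@B3, e@B3}
Applying B5's transfer function to that IN value gives OUT[B5] (row B5 above).

Answer: {a@B4, b@B4, d@B3, e@B5}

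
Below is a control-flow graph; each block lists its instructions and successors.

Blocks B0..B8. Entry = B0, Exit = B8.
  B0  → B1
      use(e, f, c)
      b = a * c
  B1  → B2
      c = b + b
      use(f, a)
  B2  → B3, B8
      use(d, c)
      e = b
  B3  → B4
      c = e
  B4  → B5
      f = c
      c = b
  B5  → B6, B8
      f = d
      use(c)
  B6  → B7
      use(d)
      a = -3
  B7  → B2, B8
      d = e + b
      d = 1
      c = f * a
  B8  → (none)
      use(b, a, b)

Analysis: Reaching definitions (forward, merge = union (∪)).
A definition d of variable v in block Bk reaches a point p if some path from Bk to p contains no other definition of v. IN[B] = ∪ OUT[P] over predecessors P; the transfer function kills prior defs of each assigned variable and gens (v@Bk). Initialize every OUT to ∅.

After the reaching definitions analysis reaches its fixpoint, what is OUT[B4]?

Per-block solution:
  B0:   IN={}   OUT={b@B0}
  B1:   IN={b@B0}   OUT={b@B0, c@B1}
  B2:   IN={a@B6, b@B0, c@B1, c@B7, d@B7, e@B2, f@B5}   OUT={a@B6, b@B0, c@B1, c@B7, d@B7, e@B2, f@B5}
  B3:   IN={a@B6, b@B0, c@B1, c@B7, d@B7, e@B2, f@B5}   OUT={a@B6, b@B0, c@B3, d@B7, e@B2, f@B5}
  B4:   IN={a@B6, b@B0, c@B3, d@B7, e@B2, f@B5}   OUT={a@B6, b@B0, c@B4, d@B7, e@B2, f@B4}
  B5:   IN={a@B6, b@B0, c@B4, d@B7, e@B2, f@B4}   OUT={a@B6, b@B0, c@B4, d@B7, e@B2, f@B5}
  B6:   IN={a@B6, b@B0, c@B4, d@B7, e@B2, f@B5}   OUT={a@B6, b@B0, c@B4, d@B7, e@B2, f@B5}
  B7:   IN={a@B6, b@B0, c@B4, d@B7, e@B2, f@B5}   OUT={a@B6, b@B0, c@B7, d@B7, e@B2, f@B5}
  B8:   IN={a@B6, b@B0, c@B1, c@B4, c@B7, d@B7, e@B2, f@B5}   OUT={a@B6, b@B0, c@B1, c@B4, c@B7, d@B7, e@B2, f@B5}

Merge at B4: IN[B4] = OUT[B3] = {a@B6, b@B0, c@B3, d@B7, e@B2, f@B5}
Applying B4's transfer function to that IN value gives OUT[B4] (row B4 above).

Answer: {a@B6, b@B0, c@B4, d@B7, e@B2, f@B4}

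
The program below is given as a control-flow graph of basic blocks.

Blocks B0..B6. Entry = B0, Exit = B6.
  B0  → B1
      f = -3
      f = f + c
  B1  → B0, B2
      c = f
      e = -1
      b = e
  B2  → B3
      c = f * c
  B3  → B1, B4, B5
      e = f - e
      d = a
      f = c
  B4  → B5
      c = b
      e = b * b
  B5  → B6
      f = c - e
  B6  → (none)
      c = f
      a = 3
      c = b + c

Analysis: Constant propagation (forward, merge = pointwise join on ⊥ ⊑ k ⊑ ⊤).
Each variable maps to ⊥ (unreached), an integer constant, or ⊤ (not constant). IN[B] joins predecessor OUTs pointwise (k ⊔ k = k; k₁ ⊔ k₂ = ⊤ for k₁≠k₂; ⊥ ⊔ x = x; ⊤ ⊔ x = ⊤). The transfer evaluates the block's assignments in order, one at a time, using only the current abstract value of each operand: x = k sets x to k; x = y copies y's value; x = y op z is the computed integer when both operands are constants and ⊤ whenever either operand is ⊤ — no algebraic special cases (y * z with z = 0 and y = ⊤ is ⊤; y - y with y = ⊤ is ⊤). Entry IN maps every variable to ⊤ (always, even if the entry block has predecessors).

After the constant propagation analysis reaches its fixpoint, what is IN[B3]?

Answer: {a: ⊤, b: -1, c: ⊤, d: ⊤, e: -1, f: ⊤}

Trace:
Fixpoint table:
  B0:  IN=(all ⊤)  OUT=(all ⊤)
  B1:  IN=(all ⊤)  OUT={b:-1, e:-1; rest ⊤}
  B2:  IN={b:-1, e:-1; rest ⊤}  OUT={b:-1, e:-1; rest ⊤}
  B3:  IN={b:-1, e:-1; rest ⊤}  OUT={b:-1; rest ⊤}
  B4:  IN={b:-1; rest ⊤}  OUT={b:-1, c:-1, e:1; rest ⊤}
  B5:  IN={b:-1; rest ⊤}  OUT={b:-1; rest ⊤}
  B6:  IN={b:-1; rest ⊤}  OUT={a:3, b:-1; rest ⊤}

Merge at B3: IN[B3] = OUT[B2] = {a: ⊤, b: -1, c: ⊤, d: ⊤, e: -1, f: ⊤}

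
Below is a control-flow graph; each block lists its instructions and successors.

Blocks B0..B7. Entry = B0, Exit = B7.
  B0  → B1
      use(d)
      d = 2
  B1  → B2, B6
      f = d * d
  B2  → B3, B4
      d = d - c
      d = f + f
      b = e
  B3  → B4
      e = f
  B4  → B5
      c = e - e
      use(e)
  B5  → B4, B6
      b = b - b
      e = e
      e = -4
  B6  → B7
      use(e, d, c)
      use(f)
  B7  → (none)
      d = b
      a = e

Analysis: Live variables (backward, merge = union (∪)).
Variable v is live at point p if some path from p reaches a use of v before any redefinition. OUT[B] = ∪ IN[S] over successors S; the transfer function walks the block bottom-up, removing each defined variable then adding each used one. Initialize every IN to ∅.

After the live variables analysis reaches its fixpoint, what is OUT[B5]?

Fixpoint table:
  B0: | IN={b, c, d, e} | OUT={b, c, d, e}
  B1: | IN={b, c, d, e} | OUT={b, c, d, e, f}
  B2: | IN={c, d, e, f} | OUT={b, d, e, f}
  B3: | IN={b, d, f} | OUT={b, d, e, f}
  B4: | IN={b, d, e, f} | OUT={b, c, d, e, f}
  B5: | IN={b, c, d, e, f} | OUT={b, c, d, e, f}
  B6: | IN={b, c, d, e, f} | OUT={b, e}
  B7: | IN={b, e} | OUT={}

Merge at B5: OUT[B5] = IN[B4] ⊔ IN[B6] = {b, c, d, e, f}

Answer: {b, c, d, e, f}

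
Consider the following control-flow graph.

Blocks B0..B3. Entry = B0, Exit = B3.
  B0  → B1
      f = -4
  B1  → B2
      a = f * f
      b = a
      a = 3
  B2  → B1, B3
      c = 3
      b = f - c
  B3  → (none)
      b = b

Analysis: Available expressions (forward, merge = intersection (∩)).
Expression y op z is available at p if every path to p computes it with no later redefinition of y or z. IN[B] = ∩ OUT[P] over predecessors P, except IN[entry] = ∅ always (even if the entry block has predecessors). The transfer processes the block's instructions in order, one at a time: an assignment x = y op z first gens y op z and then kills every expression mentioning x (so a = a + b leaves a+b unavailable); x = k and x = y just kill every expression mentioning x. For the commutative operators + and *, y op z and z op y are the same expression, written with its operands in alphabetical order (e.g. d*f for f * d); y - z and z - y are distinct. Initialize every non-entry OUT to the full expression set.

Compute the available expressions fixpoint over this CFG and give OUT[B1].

Per-block solution:
  B0:   IN={}   OUT={}
  B1:   IN={}   OUT={f*f}
  B2:   IN={f*f}   OUT={f*f, f-c}
  B3:   IN={f*f, f-c}   OUT={f*f, f-c}

Merge at B1: IN[B1] = OUT[B0] ∩ OUT[B2] = {}
Applying B1's transfer function to that IN value gives OUT[B1] (row B1 above).

Answer: {f*f}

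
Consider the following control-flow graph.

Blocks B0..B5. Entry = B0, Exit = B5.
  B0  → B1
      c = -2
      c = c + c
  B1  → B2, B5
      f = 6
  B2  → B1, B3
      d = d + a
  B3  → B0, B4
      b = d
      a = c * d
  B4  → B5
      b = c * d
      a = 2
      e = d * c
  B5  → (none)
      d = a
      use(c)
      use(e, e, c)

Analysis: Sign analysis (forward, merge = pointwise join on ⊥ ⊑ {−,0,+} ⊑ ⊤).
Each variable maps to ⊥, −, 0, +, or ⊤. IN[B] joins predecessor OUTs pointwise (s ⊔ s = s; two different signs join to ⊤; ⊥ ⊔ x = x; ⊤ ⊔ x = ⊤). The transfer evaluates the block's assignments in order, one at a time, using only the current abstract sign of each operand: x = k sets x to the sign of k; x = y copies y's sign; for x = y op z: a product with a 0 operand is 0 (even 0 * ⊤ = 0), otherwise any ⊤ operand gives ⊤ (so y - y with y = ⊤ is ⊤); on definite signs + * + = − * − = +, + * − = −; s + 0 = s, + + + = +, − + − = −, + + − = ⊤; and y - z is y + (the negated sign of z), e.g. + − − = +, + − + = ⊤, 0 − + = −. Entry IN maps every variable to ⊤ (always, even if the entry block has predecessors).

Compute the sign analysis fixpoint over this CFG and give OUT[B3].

Answer: {a: ⊤, b: ⊤, c: -, d: ⊤, e: ⊤, f: +}

Working:
Converged values:
  B0: | IN=(all ⊤) | OUT={c:-; rest ⊤}
  B1: | IN={c:-; rest ⊤} | OUT={c:-, f:+; rest ⊤}
  B2: | IN={c:-, f:+; rest ⊤} | OUT={c:-, f:+; rest ⊤}
  B3: | IN={c:-, f:+; rest ⊤} | OUT={c:-, f:+; rest ⊤}
  B4: | IN={c:-, f:+; rest ⊤} | OUT={a:+, c:-, f:+; rest ⊤}
  B5: | IN={c:-, f:+; rest ⊤} | OUT={c:-, f:+; rest ⊤}

Merge at B3: IN[B3] = OUT[B2] = {a: ⊤, b: ⊤, c: -, d: ⊤, e: ⊤, f: +}
Applying B3's transfer function to that IN value gives OUT[B3] (row B3 above).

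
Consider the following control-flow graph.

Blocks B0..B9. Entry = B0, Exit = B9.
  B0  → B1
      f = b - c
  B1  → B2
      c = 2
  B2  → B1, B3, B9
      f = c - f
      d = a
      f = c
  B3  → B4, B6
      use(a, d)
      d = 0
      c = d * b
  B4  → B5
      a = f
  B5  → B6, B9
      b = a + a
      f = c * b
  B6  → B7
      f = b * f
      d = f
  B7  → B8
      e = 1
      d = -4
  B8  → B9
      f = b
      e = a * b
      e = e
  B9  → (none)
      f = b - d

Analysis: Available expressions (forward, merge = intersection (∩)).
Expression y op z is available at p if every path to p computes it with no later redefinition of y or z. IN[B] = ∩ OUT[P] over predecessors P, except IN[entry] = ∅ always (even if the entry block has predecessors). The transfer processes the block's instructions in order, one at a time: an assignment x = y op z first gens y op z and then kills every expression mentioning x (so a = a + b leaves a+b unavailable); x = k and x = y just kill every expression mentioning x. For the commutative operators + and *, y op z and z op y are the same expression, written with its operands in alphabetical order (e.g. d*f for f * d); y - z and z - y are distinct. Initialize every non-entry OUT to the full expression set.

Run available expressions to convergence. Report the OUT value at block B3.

Converged values:
  B0:  IN={}  OUT={b-c}
  B1:  IN={}  OUT={}
  B2:  IN={}  OUT={}
  B3:  IN={}  OUT={b*d}
  B4:  IN={b*d}  OUT={b*d}
  B5:  IN={b*d}  OUT={a+a, b*c}
  B6:  IN={}  OUT={}
  B7:  IN={}  OUT={}
  B8:  IN={}  OUT={a*b}
  B9:  IN={}  OUT={b-d}

Merge at B3: IN[B3] = OUT[B2] = {}
Applying B3's transfer function to that IN value gives OUT[B3] (row B3 above).

Answer: {b*d}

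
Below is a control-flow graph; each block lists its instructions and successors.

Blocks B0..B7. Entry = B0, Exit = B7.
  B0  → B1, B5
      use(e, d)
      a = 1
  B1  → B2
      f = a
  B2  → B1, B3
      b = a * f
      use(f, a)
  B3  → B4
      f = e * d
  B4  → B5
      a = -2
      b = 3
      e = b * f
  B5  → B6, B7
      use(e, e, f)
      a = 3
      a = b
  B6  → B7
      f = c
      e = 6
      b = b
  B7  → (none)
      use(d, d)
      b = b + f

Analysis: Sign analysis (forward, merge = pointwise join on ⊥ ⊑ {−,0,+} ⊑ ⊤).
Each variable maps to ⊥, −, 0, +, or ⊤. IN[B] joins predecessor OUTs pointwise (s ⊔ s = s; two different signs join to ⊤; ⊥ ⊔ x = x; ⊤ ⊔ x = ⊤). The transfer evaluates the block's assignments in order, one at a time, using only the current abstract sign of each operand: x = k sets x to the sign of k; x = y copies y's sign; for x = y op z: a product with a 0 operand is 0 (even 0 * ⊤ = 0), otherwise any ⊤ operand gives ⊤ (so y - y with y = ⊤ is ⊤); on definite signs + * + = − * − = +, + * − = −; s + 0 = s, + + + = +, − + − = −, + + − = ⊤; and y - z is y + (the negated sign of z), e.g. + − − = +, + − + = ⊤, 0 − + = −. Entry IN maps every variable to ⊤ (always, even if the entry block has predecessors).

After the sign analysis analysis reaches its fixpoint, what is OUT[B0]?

Converged values:
  B0:  IN=(all ⊤)  OUT={a:+; rest ⊤}
  B1:  IN={a:+; rest ⊤}  OUT={a:+, f:+; rest ⊤}
  B2:  IN={a:+, f:+; rest ⊤}  OUT={a:+, b:+, f:+; rest ⊤}
  B3:  IN={a:+, b:+, f:+; rest ⊤}  OUT={a:+, b:+; rest ⊤}
  B4:  IN={a:+, b:+; rest ⊤}  OUT={a:-, b:+; rest ⊤}
  B5:  IN=(all ⊤)  OUT=(all ⊤)
  B6:  IN=(all ⊤)  OUT={e:+; rest ⊤}
  B7:  IN=(all ⊤)  OUT=(all ⊤)

B0 is the boundary node: IN[B0] = {a: ⊤, b: ⊤, c: ⊤, d: ⊤, e: ⊤, f: ⊤}
Applying B0's transfer function to that IN value gives OUT[B0] (row B0 above).

Answer: {a: +, b: ⊤, c: ⊤, d: ⊤, e: ⊤, f: ⊤}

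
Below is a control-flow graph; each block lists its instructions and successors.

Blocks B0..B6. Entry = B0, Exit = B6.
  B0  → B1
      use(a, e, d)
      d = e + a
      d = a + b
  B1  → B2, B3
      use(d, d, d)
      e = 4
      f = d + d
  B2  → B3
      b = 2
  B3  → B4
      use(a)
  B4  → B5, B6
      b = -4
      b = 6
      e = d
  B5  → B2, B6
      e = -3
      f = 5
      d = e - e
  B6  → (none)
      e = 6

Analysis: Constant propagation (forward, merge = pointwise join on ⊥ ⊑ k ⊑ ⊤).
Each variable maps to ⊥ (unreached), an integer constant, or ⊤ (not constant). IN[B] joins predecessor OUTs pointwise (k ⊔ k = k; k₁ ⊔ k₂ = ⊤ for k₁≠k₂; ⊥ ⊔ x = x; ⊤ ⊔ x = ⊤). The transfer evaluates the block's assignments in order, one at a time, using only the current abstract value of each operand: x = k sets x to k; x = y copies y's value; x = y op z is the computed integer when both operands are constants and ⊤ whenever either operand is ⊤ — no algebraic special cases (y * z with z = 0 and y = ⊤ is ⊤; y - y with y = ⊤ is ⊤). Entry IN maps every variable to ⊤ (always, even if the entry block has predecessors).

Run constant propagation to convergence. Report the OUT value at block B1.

Converged values:
  B0:  IN=(all ⊤)  OUT=(all ⊤)
  B1:  IN=(all ⊤)  OUT={e:4; rest ⊤}
  B2:  IN=(all ⊤)  OUT={b:2; rest ⊤}
  B3:  IN=(all ⊤)  OUT=(all ⊤)
  B4:  IN=(all ⊤)  OUT={b:6; rest ⊤}
  B5:  IN={b:6; rest ⊤}  OUT={b:6, d:0, e:-3, f:5; rest ⊤}
  B6:  IN={b:6; rest ⊤}  OUT={b:6, e:6; rest ⊤}

Merge at B1: IN[B1] = OUT[B0] = {a: ⊤, b: ⊤, c: ⊤, d: ⊤, e: ⊤, f: ⊤}
Applying B1's transfer function to that IN value gives OUT[B1] (row B1 above).

Answer: {a: ⊤, b: ⊤, c: ⊤, d: ⊤, e: 4, f: ⊤}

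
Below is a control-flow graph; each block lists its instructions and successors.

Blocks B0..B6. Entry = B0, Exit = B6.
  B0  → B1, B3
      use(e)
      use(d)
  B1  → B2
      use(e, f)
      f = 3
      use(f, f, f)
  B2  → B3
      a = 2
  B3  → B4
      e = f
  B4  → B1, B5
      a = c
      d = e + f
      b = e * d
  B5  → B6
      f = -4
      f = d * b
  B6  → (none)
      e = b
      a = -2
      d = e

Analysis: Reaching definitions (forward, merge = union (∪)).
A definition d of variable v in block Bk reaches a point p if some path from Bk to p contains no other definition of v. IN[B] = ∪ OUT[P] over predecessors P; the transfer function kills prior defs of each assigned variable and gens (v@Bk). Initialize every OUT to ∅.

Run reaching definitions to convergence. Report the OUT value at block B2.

Answer: {a@B2, b@B4, d@B4, e@B3, f@B1}

Trace:
Converged values:
  B0:   IN={}   OUT={}
  B1:   IN={a@B4, b@B4, d@B4, e@B3, f@B1}   OUT={a@B4, b@B4, d@B4, e@B3, f@B1}
  B2:   IN={a@B4, b@B4, d@B4, e@B3, f@B1}   OUT={a@B2, b@B4, d@B4, e@B3, f@B1}
  B3:   IN={a@B2, b@B4, d@B4, e@B3, f@B1}   OUT={a@B2, b@B4, d@B4, e@B3, f@B1}
  B4:   IN={a@B2, b@B4, d@B4, e@B3, f@B1}   OUT={a@B4, b@B4, d@B4, e@B3, f@B1}
  B5:   IN={a@B4, b@B4, d@B4, e@B3, f@B1}   OUT={a@B4, b@B4, d@B4, e@B3, f@B5}
  B6:   IN={a@B4, b@B4, d@B4, e@B3, f@B5}   OUT={a@B6, b@B4, d@B6, e@B6, f@B5}

Merge at B2: IN[B2] = OUT[B1] = {a@B4, b@B4, d@B4, e@B3, f@B1}
Applying B2's transfer function to that IN value gives OUT[B2] (row B2 above).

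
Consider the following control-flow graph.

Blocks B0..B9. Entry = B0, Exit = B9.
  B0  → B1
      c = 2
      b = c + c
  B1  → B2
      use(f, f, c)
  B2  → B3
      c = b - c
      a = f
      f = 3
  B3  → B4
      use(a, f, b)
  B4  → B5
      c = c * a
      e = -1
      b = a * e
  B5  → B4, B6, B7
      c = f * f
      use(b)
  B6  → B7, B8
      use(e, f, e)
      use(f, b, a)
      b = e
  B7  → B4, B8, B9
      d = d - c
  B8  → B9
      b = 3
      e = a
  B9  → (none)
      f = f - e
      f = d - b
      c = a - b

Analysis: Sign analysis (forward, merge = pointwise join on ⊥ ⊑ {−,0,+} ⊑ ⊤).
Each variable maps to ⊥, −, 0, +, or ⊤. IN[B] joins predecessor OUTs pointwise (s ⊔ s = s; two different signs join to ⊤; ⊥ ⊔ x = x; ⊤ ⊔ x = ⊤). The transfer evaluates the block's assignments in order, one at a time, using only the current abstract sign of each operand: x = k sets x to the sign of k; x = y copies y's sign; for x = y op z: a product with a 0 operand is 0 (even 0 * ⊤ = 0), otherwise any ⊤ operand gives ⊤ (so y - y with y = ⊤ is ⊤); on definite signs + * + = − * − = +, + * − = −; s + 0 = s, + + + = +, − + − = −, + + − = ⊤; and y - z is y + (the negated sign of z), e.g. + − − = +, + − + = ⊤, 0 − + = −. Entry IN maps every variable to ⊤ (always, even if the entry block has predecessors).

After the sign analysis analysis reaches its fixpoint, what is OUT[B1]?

Answer: {a: ⊤, b: +, c: +, d: ⊤, e: ⊤, f: ⊤}

Working:
Per-block solution:
  B0:  IN=(all ⊤)  OUT={b:+, c:+; rest ⊤}
  B1:  IN={b:+, c:+; rest ⊤}  OUT={b:+, c:+; rest ⊤}
  B2:  IN={b:+, c:+; rest ⊤}  OUT={b:+, f:+; rest ⊤}
  B3:  IN={b:+, f:+; rest ⊤}  OUT={b:+, f:+; rest ⊤}
  B4:  IN={f:+; rest ⊤}  OUT={e:-, f:+; rest ⊤}
  B5:  IN={e:-, f:+; rest ⊤}  OUT={c:+, e:-, f:+; rest ⊤}
  B6:  IN={c:+, e:-, f:+; rest ⊤}  OUT={b:-, c:+, e:-, f:+; rest ⊤}
  B7:  IN={c:+, e:-, f:+; rest ⊤}  OUT={c:+, e:-, f:+; rest ⊤}
  B8:  IN={c:+, e:-, f:+; rest ⊤}  OUT={b:+, c:+, f:+; rest ⊤}
  B9:  IN={c:+, f:+; rest ⊤}  OUT=(all ⊤)

Merge at B1: IN[B1] = OUT[B0] = {a: ⊤, b: +, c: +, d: ⊤, e: ⊤, f: ⊤}
Applying B1's transfer function to that IN value gives OUT[B1] (row B1 above).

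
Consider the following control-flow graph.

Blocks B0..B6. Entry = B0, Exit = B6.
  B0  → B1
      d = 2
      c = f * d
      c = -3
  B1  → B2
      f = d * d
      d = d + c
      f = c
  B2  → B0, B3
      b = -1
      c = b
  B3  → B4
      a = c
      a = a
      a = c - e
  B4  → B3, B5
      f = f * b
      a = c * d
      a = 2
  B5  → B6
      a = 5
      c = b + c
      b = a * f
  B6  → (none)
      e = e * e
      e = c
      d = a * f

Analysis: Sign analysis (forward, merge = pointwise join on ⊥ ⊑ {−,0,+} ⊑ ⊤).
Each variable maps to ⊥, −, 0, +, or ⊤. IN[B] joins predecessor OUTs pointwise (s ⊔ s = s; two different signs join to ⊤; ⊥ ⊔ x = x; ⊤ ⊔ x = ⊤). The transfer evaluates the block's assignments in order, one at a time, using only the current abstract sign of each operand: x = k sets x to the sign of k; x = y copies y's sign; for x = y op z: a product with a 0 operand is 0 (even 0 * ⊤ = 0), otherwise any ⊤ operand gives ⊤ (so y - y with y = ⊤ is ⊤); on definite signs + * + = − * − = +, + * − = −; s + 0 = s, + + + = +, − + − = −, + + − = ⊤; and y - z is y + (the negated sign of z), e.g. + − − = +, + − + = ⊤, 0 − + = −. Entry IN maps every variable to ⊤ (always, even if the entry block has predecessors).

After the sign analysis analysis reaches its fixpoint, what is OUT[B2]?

Answer: {a: ⊤, b: -, c: -, d: ⊤, e: ⊤, f: -}

Trace:
Fixpoint table:
  B0: | IN=(all ⊤) | OUT={c:-, d:+; rest ⊤}
  B1: | IN={c:-, d:+; rest ⊤} | OUT={c:-, f:-; rest ⊤}
  B2: | IN={c:-, f:-; rest ⊤} | OUT={b:-, c:-, f:-; rest ⊤}
  B3: | IN={b:-, c:-; rest ⊤} | OUT={b:-, c:-; rest ⊤}
  B4: | IN={b:-, c:-; rest ⊤} | OUT={a:+, b:-, c:-; rest ⊤}
  B5: | IN={a:+, b:-, c:-; rest ⊤} | OUT={a:+, c:-; rest ⊤}
  B6: | IN={a:+, c:-; rest ⊤} | OUT={a:+, c:-, e:-; rest ⊤}

Merge at B2: IN[B2] = OUT[B1] = {a: ⊤, b: ⊤, c: -, d: ⊤, e: ⊤, f: -}
Applying B2's transfer function to that IN value gives OUT[B2] (row B2 above).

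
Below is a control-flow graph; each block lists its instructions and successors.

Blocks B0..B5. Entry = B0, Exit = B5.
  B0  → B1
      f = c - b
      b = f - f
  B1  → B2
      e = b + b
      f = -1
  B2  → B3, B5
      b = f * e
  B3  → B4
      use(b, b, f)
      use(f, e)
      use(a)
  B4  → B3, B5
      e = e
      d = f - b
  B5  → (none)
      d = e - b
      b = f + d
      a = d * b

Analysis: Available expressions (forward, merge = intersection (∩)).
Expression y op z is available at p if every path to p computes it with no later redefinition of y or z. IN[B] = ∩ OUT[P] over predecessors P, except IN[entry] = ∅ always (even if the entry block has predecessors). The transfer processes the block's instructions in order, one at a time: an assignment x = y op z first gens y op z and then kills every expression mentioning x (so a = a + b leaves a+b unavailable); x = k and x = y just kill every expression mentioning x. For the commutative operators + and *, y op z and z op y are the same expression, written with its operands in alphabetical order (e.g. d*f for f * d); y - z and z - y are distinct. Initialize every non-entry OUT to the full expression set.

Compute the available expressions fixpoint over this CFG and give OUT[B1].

Answer: {b+b}

Working:
Converged values:
  B0:  IN={}  OUT={f-f}
  B1:  IN={f-f}  OUT={b+b}
  B2:  IN={b+b}  OUT={e*f}
  B3:  IN={}  OUT={}
  B4:  IN={}  OUT={f-b}
  B5:  IN={}  OUT={b*d, d+f}

Merge at B1: IN[B1] = OUT[B0] = {f-f}
Applying B1's transfer function to that IN value gives OUT[B1] (row B1 above).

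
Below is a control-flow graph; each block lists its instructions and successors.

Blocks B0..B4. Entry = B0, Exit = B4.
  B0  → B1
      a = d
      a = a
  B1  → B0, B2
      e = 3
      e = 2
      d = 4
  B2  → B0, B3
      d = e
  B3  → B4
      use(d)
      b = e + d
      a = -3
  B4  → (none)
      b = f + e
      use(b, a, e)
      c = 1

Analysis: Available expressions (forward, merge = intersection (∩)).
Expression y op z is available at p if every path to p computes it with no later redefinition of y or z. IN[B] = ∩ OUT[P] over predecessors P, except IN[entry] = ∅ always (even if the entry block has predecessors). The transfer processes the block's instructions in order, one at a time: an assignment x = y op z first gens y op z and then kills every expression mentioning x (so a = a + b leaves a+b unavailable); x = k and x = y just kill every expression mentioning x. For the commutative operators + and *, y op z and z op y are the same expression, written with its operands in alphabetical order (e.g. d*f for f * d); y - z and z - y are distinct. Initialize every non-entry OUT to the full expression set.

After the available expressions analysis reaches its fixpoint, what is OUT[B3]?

Converged values:
  B0:  IN={}  OUT={}
  B1:  IN={}  OUT={}
  B2:  IN={}  OUT={}
  B3:  IN={}  OUT={d+e}
  B4:  IN={d+e}  OUT={d+e, e+f}

Merge at B3: IN[B3] = OUT[B2] = {}
Applying B3's transfer function to that IN value gives OUT[B3] (row B3 above).

Answer: {d+e}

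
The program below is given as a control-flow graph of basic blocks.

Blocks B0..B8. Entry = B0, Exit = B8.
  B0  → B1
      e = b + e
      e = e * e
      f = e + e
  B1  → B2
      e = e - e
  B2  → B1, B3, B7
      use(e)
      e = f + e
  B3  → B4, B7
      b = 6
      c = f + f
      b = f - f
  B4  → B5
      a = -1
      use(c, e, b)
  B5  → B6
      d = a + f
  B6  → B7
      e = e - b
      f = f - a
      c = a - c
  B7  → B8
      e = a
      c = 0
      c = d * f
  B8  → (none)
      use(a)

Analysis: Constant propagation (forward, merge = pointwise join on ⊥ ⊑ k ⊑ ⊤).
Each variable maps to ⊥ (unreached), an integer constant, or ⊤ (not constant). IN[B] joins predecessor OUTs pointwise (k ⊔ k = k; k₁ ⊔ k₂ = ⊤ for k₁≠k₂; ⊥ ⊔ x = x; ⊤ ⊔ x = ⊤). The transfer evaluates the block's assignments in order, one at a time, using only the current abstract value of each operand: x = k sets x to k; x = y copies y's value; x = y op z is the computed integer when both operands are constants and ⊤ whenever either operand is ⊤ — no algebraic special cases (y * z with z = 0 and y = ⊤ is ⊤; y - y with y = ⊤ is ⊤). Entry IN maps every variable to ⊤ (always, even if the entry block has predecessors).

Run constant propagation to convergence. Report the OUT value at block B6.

Fixpoint table:
  B0:   IN=(all ⊤)   OUT=(all ⊤)
  B1:   IN=(all ⊤)   OUT=(all ⊤)
  B2:   IN=(all ⊤)   OUT=(all ⊤)
  B3:   IN=(all ⊤)   OUT=(all ⊤)
  B4:   IN=(all ⊤)   OUT={a:-1; rest ⊤}
  B5:   IN={a:-1; rest ⊤}   OUT={a:-1; rest ⊤}
  B6:   IN={a:-1; rest ⊤}   OUT={a:-1; rest ⊤}
  B7:   IN=(all ⊤)   OUT=(all ⊤)
  B8:   IN=(all ⊤)   OUT=(all ⊤)

Merge at B6: IN[B6] = OUT[B5] = {a: -1, b: ⊤, c: ⊤, d: ⊤, e: ⊤, f: ⊤}
Applying B6's transfer function to that IN value gives OUT[B6] (row B6 above).

Answer: {a: -1, b: ⊤, c: ⊤, d: ⊤, e: ⊤, f: ⊤}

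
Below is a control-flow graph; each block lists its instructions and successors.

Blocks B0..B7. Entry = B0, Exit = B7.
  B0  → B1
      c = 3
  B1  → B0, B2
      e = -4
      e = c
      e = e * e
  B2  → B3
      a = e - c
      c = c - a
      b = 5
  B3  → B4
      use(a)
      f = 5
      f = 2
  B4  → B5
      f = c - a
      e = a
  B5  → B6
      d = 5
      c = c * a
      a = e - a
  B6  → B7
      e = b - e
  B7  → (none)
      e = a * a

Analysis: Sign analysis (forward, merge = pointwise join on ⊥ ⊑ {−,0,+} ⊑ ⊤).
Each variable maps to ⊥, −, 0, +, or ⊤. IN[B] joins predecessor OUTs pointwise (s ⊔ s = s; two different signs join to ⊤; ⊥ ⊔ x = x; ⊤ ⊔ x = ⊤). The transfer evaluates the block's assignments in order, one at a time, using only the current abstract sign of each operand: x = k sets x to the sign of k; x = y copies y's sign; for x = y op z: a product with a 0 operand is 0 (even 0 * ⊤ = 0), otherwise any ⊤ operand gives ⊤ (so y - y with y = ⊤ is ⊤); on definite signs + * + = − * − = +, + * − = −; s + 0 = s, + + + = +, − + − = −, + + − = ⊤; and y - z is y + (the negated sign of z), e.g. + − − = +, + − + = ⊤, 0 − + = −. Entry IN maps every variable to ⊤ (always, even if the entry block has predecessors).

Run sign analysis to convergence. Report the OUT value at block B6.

Per-block solution:
  B0:   IN=(all ⊤)   OUT={c:+; rest ⊤}
  B1:   IN={c:+; rest ⊤}   OUT={c:+, e:+; rest ⊤}
  B2:   IN={c:+, e:+; rest ⊤}   OUT={b:+, e:+; rest ⊤}
  B3:   IN={b:+, e:+; rest ⊤}   OUT={b:+, e:+, f:+; rest ⊤}
  B4:   IN={b:+, e:+, f:+; rest ⊤}   OUT={b:+; rest ⊤}
  B5:   IN={b:+; rest ⊤}   OUT={b:+, d:+; rest ⊤}
  B6:   IN={b:+, d:+; rest ⊤}   OUT={b:+, d:+; rest ⊤}
  B7:   IN={b:+, d:+; rest ⊤}   OUT={b:+, d:+; rest ⊤}

Merge at B6: IN[B6] = OUT[B5] = {a: ⊤, b: +, c: ⊤, d: +, e: ⊤, f: ⊤}
Applying B6's transfer function to that IN value gives OUT[B6] (row B6 above).

Answer: {a: ⊤, b: +, c: ⊤, d: +, e: ⊤, f: ⊤}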